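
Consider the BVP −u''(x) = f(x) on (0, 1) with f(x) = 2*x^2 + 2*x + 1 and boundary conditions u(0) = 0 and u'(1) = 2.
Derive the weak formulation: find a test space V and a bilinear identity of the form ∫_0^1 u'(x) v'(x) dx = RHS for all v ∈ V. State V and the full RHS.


V = {v ∈ H^1(0, 1) : v(0) = 0} (test functions vanish at x = 0 where u is specified); weak form: ∫_0^1 u'v' dx = ∫_0^1 (2*x^2 + 2*x + 1) v dx + 2·v(1) for all v ∈ V.

Multiply both sides by a test function v and integrate from 0 to 1:
  ∫_0^1 −u''(x) v(x) dx = ∫_0^1 f(x) v(x) dx.
Integrate the LHS by parts once:
  ∫_0^1 −u'' v dx = −[u'(x) v(x)]_0^1 + ∫_0^1 u'(x) v'(x) dx.
Thus ∫_0^1 u'(x) v'(x) dx = ∫_0^1 f(x) v(x) dx + [u'(x) v(x)]_0^1.
Choose V so that boundary terms are either known or forced to vanish.
Mixed BC: u(0) = 0 (Dirichlet) and u'(1) = 2 (Neumann). Define V = {v ∈ H^1(0, 1) : v(0) = 0}. Then [u' v]_0^1 = u'(1)·v(1) − u'(0)·0 = 2·v(1).
Weak formulation: find u (satisfying any essential BC) such that ∫_0^1 u'(x) v'(x) dx = ∫_0^1 f v dx + 2·v(1) for all v ∈ V (Dirichlet at 0 absorbed into V; Neumann datum at x = 1 contributes the boundary term).
Substituting f(x) = 2*x^2 + 2*x + 1, the right-hand side is ∫_0^1 (2*x^2 + 2*x + 1) v dx + 2·v(1).


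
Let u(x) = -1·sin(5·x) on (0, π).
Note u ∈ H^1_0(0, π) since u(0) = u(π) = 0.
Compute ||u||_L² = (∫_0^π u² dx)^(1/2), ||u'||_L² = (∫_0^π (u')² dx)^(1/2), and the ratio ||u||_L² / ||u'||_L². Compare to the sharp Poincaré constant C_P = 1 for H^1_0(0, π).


||u||_L² / ||u'||_L² = 1/5 < C_P = 1.

u(x) = -1·sin(5·x), so u'(x) = -5*cos(5*x).
Writing u(x) = A·sin(kπx/L) with A = -1 and k = 5, use ∫_0^L sin²(kπx/L) dx = L/2 and ∫_0^L cos²(kπx/L) dx = L/2.
u² = 1·sin²(5·x) and (u')² = 25·cos²(5·x), and each of sin², cos² integrates to L/2 = π/2 over (0, π).
∫_0^π u² dx = π/2, so ||u||_L² = sqrt(2)*sqrt(π)/2.
∫_0^π (u')² dx = 25*π/2, so ||u'||_L² = 5*sqrt(2)*sqrt(π)/2.
Ratio ||u||_L² / ||u'||_L² = 1/5.
Sharp Poincaré constant on H^1_0(0, π) is C_P = L/π = 1, achieved by sin(x).
This is the k = 5 harmonic; the ratio L/(kπ) is strictly less than C_P = L/π, consistent with the sharp inequality ||u||_L² ≤ C_P ||u'||_L².


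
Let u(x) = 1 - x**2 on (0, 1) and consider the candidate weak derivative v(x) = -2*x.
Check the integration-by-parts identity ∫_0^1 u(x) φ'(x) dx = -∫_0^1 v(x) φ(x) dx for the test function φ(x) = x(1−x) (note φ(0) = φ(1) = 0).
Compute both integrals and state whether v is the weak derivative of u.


LHS = 1/6, RHS = 1/6. Yes, v = u' weakly.

u(x) = 1 - x**2, classical derivative u'(x) = -2*x.
φ(x) = x(1−x), so φ'(x) = 1 - 2*x.
Note φ(0) = φ(1) = 0, so the boundary term u·φ vanishes.
LHS = ∫_0^1 u(x) φ'(x) dx = ∫_0^1 (2*x^3 - x^2 - 2*x + 1) dx. Term by term:
  ∫_0^1 2*x^3 dx = 1/2;  ∫_0^1 -x^2 dx = -1/3;  ∫_0^1 -2*x dx = -1;
  ∫_0^1 1 dx = 1.
Sum: 1/2 − 1/3 − 1 + 1 = 1/6.
So LHS = 1/6.
∫_0^1 v(x) φ(x) dx = ∫_0^1 (2*x^3 - 2*x^2) dx. Term by term:
  ∫_0^1 2*x^3 dx = 1/2;  ∫_0^1 -2*x^2 dx = -2/3.
Sum: 1/2 − 2/3 = -1/6.
So RHS = -∫_0^1 v(x) φ(x) dx = 1/6.
LHS = RHS, so the identity holds for this test φ.
Moreover u is smooth here and v(x) = u'(x) = -2*x pointwise, so the identity holds for every test function. Hence v is the weak derivative of u.


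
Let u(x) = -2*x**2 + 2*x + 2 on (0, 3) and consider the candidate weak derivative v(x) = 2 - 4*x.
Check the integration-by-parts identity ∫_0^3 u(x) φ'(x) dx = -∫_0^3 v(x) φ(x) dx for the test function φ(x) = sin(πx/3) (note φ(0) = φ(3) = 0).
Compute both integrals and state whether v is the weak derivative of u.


LHS = 24/π, RHS = 24/π. Yes, v = u' weakly.

u(x) = -2*x**2 + 2*x + 2, classical derivative u'(x) = 2 - 4*x.
φ(x) = sin(πx/3), so φ'(x) = π*cos(π*x/3)/3.
Note φ(0) = φ(3) = 0, so the boundary term u·φ vanishes.
LHS = ∫_0^3 u(x) φ'(x) dx = ∫_0^3 (-2*π*x^2*cos(π*x/3)/3 + 2*π*x*cos(π*x/3)/3 + 2*π*cos(π*x/3)/3) dx. Term by term:
  ∫_0^3 2*π*cos(π*x/3)/3 dx = 0;  ∫_0^3 -2*π*x^2*cos(π*x/3)/3 dx = 36/π;  ∫_0^3 2*π*x*cos(π*x/3)/3 dx = -12/π.
Sum: 0 + 36/π − 12/π = 24/π.
So LHS = 24/π.
∫_0^3 v(x) φ(x) dx = ∫_0^3 (-4*x*sin(π*x/3) + 2*sin(π*x/3)) dx. Term by term:
  ∫_0^3 2*sin(π*x/3) dx = 12/π;  ∫_0^3 -4*x*sin(π*x/3) dx = -36/π.
Sum: 12/π − 36/π = -24/π.
So RHS = -∫_0^3 v(x) φ(x) dx = 24/π.
LHS = RHS, so the identity holds for this test φ.
Moreover u is smooth here and v(x) = u'(x) = 2 - 4*x pointwise, so the identity holds for every test function. Hence v is the weak derivative of u.


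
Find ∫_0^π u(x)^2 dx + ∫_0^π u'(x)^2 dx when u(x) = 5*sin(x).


||u||_{H^1(0,π)}^2 = 25*π

u'(x) = 5*cos(x).
Expand u² and (u')² and integrate term by term on (0, π), using: for integers n ≥ 1, ∫_0^π sin²(nx) dx = ∫_0^π cos²(nx) dx = π/2; for n ≠ n', ∫_0^π sin(nx)sin(n'x) dx = ∫_0^π cos(nx)cos(n'x) dx = 0; and by product-to-sum, ∫_0^π sin(nx)cos(n'x) dx = ½∫_0^π [sin((n+n')x) + sin((n−n')x)] dx, which is 0 when n+n' is even and 2n/(n²−n'²) when n+n' is odd (it need not vanish on (0, π)).
  u² squared terms: (5)²·∫sin(x)² dx = 25·π/2 = 25*π/2.
  So ∫_0^π u² dx = 25*π/2.
  (u')² squared terms: (5)²·∫cos(x)² dx = 25·π/2 = 25*π/2.
  So ∫_0^π (u')² dx = 25*π/2.
||u||_{H^1}^2 = (25*π/2) + (25*π/2) = 25*π.


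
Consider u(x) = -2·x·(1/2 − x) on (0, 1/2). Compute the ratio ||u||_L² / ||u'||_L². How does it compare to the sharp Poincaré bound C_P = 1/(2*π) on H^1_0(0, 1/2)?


||u||_L² / ||u'||_L² = sqrt(10)/20 < C_P = 1/(2*π).

u(x) = -2·x·(1/2 − x), so u'(x) = 4*x - 1.
u(x) = -2·x·(1/2 − x) vanishes at x = 0 and x = 1/2, so u ∈ H^1_0(0, 1/2). Differentiate via the product rule and integrate the resulting polynomials term by term.
  ∫_0^1/2 u² dx = ∫_0^1/2 (4*x^4 - 4*x^3 + x^2) dx. Term by term:
    ∫_0^1/2 4*x^4 dx = 1/40;  ∫_0^1/2 -4*x^3 dx = -1/16;  ∫_0^1/2 x^2 dx = 1/24.
  Sum: 1/40 − 1/16 + 1/24 = 1/240.
  ∫_0^1/2 (u')² dx = ∫_0^1/2 (16*x^2 - 8*x + 1) dx. Term by term:
    ∫_0^1/2 16*x^2 dx = 2/3;  ∫_0^1/2 -8*x dx = -1;  ∫_0^1/2 1 dx = 1/2.
  Sum: 2/3 − 1 + 1/2 = 1/6.
∫_0^1/2 u² dx = 1/240, so ||u||_L² = sqrt(15)/60.
∫_0^1/2 (u')² dx = 1/6, so ||u'||_L² = sqrt(6)/6.
Ratio ||u||_L² / ||u'||_L² = sqrt(10)/20.
Sharp Poincaré constant on H^1_0(0, 1/2) is C_P = L/π = 1/(2*π), achieved by sin(2*π·x).
A polynomial bump cannot attain the sharp Poincaré constant (only the first sine eigenfunction does), so the ratio is strictly less than C_P, consistent with ||u||_L² ≤ C_P ||u'||_L².


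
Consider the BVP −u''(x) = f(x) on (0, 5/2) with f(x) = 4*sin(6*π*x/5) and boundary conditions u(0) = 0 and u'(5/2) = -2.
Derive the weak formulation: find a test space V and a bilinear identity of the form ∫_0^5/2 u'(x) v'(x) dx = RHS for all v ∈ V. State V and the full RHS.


V = {v ∈ H^1(0, 5/2) : v(0) = 0} (test functions vanish at x = 0 where u is specified); weak form: ∫_0^5/2 u'v' dx = ∫_0^5/2 (4*sin(6*π*x/5)) v dx − 2·v(5/2) for all v ∈ V.

Multiply both sides by a test function v and integrate from 0 to 5/2:
  ∫_0^5/2 −u''(x) v(x) dx = ∫_0^5/2 f(x) v(x) dx.
Integrate the LHS by parts once:
  ∫_0^5/2 −u'' v dx = −[u'(x) v(x)]_0^5/2 + ∫_0^5/2 u'(x) v'(x) dx.
Thus ∫_0^5/2 u'(x) v'(x) dx = ∫_0^5/2 f(x) v(x) dx + [u'(x) v(x)]_0^5/2.
Choose V so that boundary terms are either known or forced to vanish.
Mixed BC: u(0) = 0 (Dirichlet) and u'(5/2) = -2 (Neumann). Define V = {v ∈ H^1(0, 5/2) : v(0) = 0}. Then [u' v]_0^5/2 = u'(5/2)·v(5/2) − u'(0)·0 = − 2·v(5/2).
Weak formulation: find u (satisfying any essential BC) such that ∫_0^5/2 u'(x) v'(x) dx = ∫_0^5/2 f v dx − 2·v(5/2) for all v ∈ V (Dirichlet at 0 absorbed into V; Neumann datum at x = 5/2 contributes the boundary term).
Substituting f(x) = 4*sin(6*π*x/5), the right-hand side is ∫_0^5/2 (4*sin(6*π*x/5)) v dx − 2·v(5/2).


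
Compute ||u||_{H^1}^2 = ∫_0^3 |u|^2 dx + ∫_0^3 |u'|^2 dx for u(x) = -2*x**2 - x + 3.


||u||_{H^1}^2 = 1797/5

The H^1 norm (squared) on an interval (0, L) is
  ||u||_{H^1}^2 = ∫_0^L u(x)^2 dx + ∫_0^L u'(x)^2 dx.
Compute u'(x) = -4*x - 1.
Then u(x)^2 = 4*x**4 + 4*x**3 - 11*x**2 - 6*x + 9 and u'(x)^2 = 16*x**2 + 8*x + 1.
Integrate each monomial from 0 to 3 using ∫_0^3 c·x^n dx = c·3^(n+1)/(n+1):
  ∫_0^3 u(x)^2 dx = ∫_0^3 (4*x^4 + 4*x^3 - 11*x^2 - 6*x + 9) dx. Term by term:
    ∫_0^3 4*x^4 dx = 972/5;  ∫_0^3 4*x^3 dx = 81;  ∫_0^3 -11*x^2 dx = -99;
    ∫_0^3 -6*x dx = -27;  ∫_0^3 9 dx = 27.
  Sum: 972/5 + 81 − 99 − 27 + 27 = 882/5.
  ∫_0^3 u'(x)^2 dx = ∫_0^3 (16*x^2 + 8*x + 1) dx. Term by term:
    ∫_0^3 16*x^2 dx = 144;  ∫_0^3 8*x dx = 36;  ∫_0^3 1 dx = 3.
  Sum: 144 + 36 + 3 = 183.
Adding: ||u||_{H^1}^2 = 882/5 + 183 = 1797/5.


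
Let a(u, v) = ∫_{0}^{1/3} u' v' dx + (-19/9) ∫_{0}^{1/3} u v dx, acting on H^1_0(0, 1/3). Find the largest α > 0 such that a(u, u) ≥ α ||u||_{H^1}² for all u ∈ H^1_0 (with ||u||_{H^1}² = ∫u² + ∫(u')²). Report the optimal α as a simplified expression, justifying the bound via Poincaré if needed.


α = (-19 + 81*π^2)/(9*(1 + 9*π^2))

Coercivity of a(·,·) on H^1_0(0, 1/3) means a(u, u) ≥ α ||u||_{H^1}² for every u ∈ H^1_0.
The interval has length L = 1/3, and Poincaré/coercivity depend only on L. Here a(u, u) = ∫(u')² + (-19/9)·∫u².
Here c = -19/9 < 0 with |c| < (π/L)² = 9*π^2, so coercivity still holds. The condition a(u,u) ≥ α||u||_{H^1}² reads (1−α)∫(u')² ≥ (α−c)∫u². Any admissible α is ≤ 1 (rapidly oscillating u have ∫u²/∫(u')² → 0), and α = 1 would force 0 ≥ (1−c)∫u², impossible since c < 1; so 1−α > 0. By the sharp Poincaré inequality on H^1_0 of an interval of length L, ∫(u')² ≥ (π/L)²∫u² with equality for the first sine mode sin(π(x−x₀)/L) (x₀ the left endpoint), so the inequality holds for all u iff (1−α)(π/L)² ≥ α − c, i.e. α ≤ ((π/L)² + c)/((π/L)² + 1) = (1 + c(L/π)²)/(1 + (L/π)²). (Direct route, valid since c ≤ 0: Poincaré gives c∫u² ≥ c(L/π)²∫(u')², so a(u,u) ≥ (1 + c(L/π)²)∫(u')², while ||u||_{H^1}² ≤ (1 + (L/π)²)∫(u')²; dividing yields the same α.) With (π/L)² = 9*π^2 and c = -19/9, the largest admissible constant is α = ((π/L)² + c)/((π/L)² + 1).
Simplifying, α = (-19 + 81*π^2)/(9*(1 + 9*π^2)).


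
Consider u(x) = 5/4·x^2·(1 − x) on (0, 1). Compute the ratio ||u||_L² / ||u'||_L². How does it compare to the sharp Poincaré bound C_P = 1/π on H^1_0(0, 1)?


||u||_L² / ||u'||_L² = sqrt(14)/14 < C_P = 1/π.

u(x) = 5/4·x^2·(1 − x), so u'(x) = 5*x*(2 - 3*x)/4.
u(x) = 5/4·x^2·(1 − x) vanishes at x = 0 and x = 1, so u ∈ H^1_0(0, 1). Differentiate via the product rule and integrate the resulting polynomials term by term.
  ∫_0^1 u² dx = ∫_0^1 (25*x^6/16 - 25*x^5/8 + 25*x^4/16) dx. Term by term:
    ∫_0^1 25*x^6/16 dx = 25/112;  ∫_0^1 -25*x^5/8 dx = -25/48;  ∫_0^1 25*x^4/16 dx = 5/16.
  Sum: 25/112 − 25/48 + 5/16 = 5/336.
  ∫_0^1 (u')² dx = ∫_0^1 (225*x^4/16 - 75*x^3/4 + 25*x^2/4) dx. Term by term:
    ∫_0^1 225*x^4/16 dx = 45/16;  ∫_0^1 -75*x^3/4 dx = -75/16;  ∫_0^1 25*x^2/4 dx = 25/12.
  Sum: 45/16 − 75/16 + 25/12 = 5/24.
∫_0^1 u² dx = 5/336, so ||u||_L² = sqrt(105)/84.
∫_0^1 (u')² dx = 5/24, so ||u'||_L² = sqrt(30)/12.
Ratio ||u||_L² / ||u'||_L² = sqrt(14)/14.
Sharp Poincaré constant on H^1_0(0, 1) is C_P = L/π = 1/π, achieved by sin(π·x).
A polynomial bump cannot attain the sharp Poincaré constant (only the first sine eigenfunction does), so the ratio is strictly less than C_P, consistent with ||u||_L² ≤ C_P ||u'||_L².


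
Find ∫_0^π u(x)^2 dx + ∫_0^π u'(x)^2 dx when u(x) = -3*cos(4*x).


||u||_{H^1(0,π)}^2 = 153*π/2

u'(x) = 12*sin(4*x).
Expand u² and (u')² and integrate term by term on (0, π), using: for integers n ≥ 1, ∫_0^π sin²(nx) dx = ∫_0^π cos²(nx) dx = π/2; for n ≠ n', ∫_0^π sin(nx)sin(n'x) dx = ∫_0^π cos(nx)cos(n'x) dx = 0; and by product-to-sum, ∫_0^π sin(nx)cos(n'x) dx = ½∫_0^π [sin((n+n')x) + sin((n−n')x)] dx, which is 0 when n+n' is even and 2n/(n²−n'²) when n+n' is odd (it need not vanish on (0, π)).
  u² squared terms: (-3)²·∫cos(4x)² dx = 9·π/2 = 9*π/2.
  So ∫_0^π u² dx = 9*π/2.
  (u')² squared terms: (12)²·∫sin(4x)² dx = 144·π/2 = 72*π.
  So ∫_0^π (u')² dx = 72*π.
||u||_{H^1}^2 = (9*π/2) + (72*π) = 153*π/2.


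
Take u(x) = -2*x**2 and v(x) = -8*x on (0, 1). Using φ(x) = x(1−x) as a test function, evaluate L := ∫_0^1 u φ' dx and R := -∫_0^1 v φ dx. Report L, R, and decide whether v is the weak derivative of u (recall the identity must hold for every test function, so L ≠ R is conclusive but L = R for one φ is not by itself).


LHS = 1/3, RHS = 2/3. No, v is not the weak derivative of u.

u(x) = -2*x**2, classical derivative u'(x) = -4*x.
φ(x) = x(1−x), so φ'(x) = 1 - 2*x.
Note φ(0) = φ(1) = 0, so the boundary term u·φ vanishes.
LHS = ∫_0^1 u(x) φ'(x) dx = ∫_0^1 (4*x^3 - 2*x^2) dx. Term by term:
  ∫_0^1 4*x^3 dx = 1;  ∫_0^1 -2*x^2 dx = -2/3.
Sum: 1 − 2/3 = 1/3.
So LHS = 1/3.
∫_0^1 v(x) φ(x) dx = ∫_0^1 (8*x^3 - 8*x^2) dx. Term by term:
  ∫_0^1 8*x^3 dx = 2;  ∫_0^1 -8*x^2 dx = -8/3.
Sum: 2 − 8/3 = -2/3.
So RHS = -∫_0^1 v(x) φ(x) dx = 2/3.
LHS − RHS = -1/3 ≠ 0, so the identity fails.
(For a valid weak derivative the identity must hold for EVERY test function, in particular this one. The failure shows v is NOT the weak derivative of u.)
Correct weak derivative would be u'(x) = -4*x.


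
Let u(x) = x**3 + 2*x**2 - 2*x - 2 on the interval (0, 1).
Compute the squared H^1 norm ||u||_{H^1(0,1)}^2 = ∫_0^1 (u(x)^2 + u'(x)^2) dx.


||u||_{H^1}^2 = 1009/105

The H^1 norm (squared) on an interval (0, L) is
  ||u||_{H^1}^2 = ∫_0^L u(x)^2 dx + ∫_0^L u'(x)^2 dx.
Compute u'(x) = 3*x**2 + 4*x - 2.
Then u(x)^2 = x**6 + 4*x**5 - 12*x**3 - 4*x**2 + 8*x + 4 and u'(x)^2 = 9*x**4 + 24*x**3 + 4*x**2 - 16*x + 4.
Integrate each monomial from 0 to 1 using ∫_0^1 c·x^n dx = c·1^(n+1)/(n+1):
  ∫_0^1 u(x)^2 dx = ∫_0^1 (x^6 + 4*x^5 - 12*x^3 - 4*x^2 + 8*x + 4) dx. Term by term:
    ∫_0^1 x^6 dx = 1/7;  ∫_0^1 4*x^5 dx = 2/3;  ∫_0^1 -12*x^3 dx = -3;
    ∫_0^1 -4*x^2 dx = -4/3;  ∫_0^1 8*x dx = 4;  ∫_0^1 4 dx = 4.
  Sum: 1/7 + 2/3 − 3 − 4/3 + 4 + 4 = 94/21.
  ∫_0^1 u'(x)^2 dx = ∫_0^1 (9*x^4 + 24*x^3 + 4*x^2 - 16*x + 4) dx. Term by term:
    ∫_0^1 9*x^4 dx = 9/5;  ∫_0^1 24*x^3 dx = 6;  ∫_0^1 4*x^2 dx = 4/3;
    ∫_0^1 -16*x dx = -8;  ∫_0^1 4 dx = 4.
  Sum: 9/5 + 6 + 4/3 − 8 + 4 = 77/15.
Adding: ||u||_{H^1}^2 = 94/21 + 77/15 = 1009/105.


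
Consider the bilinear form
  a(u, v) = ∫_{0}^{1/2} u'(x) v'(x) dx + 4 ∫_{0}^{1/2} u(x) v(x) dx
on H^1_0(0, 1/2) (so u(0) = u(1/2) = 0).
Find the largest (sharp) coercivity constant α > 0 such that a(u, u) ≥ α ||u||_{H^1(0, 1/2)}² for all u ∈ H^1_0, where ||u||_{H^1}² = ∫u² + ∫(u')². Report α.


α = 1

Coercivity of a(·,·) on H^1_0(0, 1/2) means a(u, u) ≥ α ||u||_{H^1}² for every u ∈ H^1_0.
The interval has length L = 1/2, and Poincaré/coercivity depend only on L. Here a(u, u) = ∫(u')² + (4)·∫u².
Here c = 4 ≥ 1, so a(u,u) = ∫(u')² + c∫u² ≥ ∫(u')² + ∫u² = ||u||_{H^1}², i.e. α = 1 works. No larger α is possible: a(u,u) ≥ α||u||_{H^1}² means (1−α)∫(u')² ≥ (α−c)∫u², and for the modes u_n = sin(nπ(x−x₀)/L) (x₀ the left endpoint) one has ∫u_n²/∫(u_n')² = (L/(nπ))² → 0, so a(u_n,u_n)/||u_n||_{H^1}² → 1. Hence the optimal constant is α = 1.
Therefore α = 1.


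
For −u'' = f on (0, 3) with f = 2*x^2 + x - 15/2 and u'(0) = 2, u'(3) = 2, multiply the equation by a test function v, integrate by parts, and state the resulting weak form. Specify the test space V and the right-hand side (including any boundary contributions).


V = H^1(0, 3) (v unrestricted at boundary; u is determined up to an additive constant); weak form: ∫_0^3 u'v' dx = ∫_0^3 (2*x^2 + x - 15/2) v dx + 2·v(3) − 2·v(0) for all v ∈ V.

Multiply both sides by a test function v and integrate from 0 to 3:
  ∫_0^3 −u''(x) v(x) dx = ∫_0^3 f(x) v(x) dx.
Integrate the LHS by parts once:
  ∫_0^3 −u'' v dx = −[u'(x) v(x)]_0^3 + ∫_0^3 u'(x) v'(x) dx.
Thus ∫_0^3 u'(x) v'(x) dx = ∫_0^3 f(x) v(x) dx + [u'(x) v(x)]_0^3.
Choose V so that boundary terms are either known or forced to vanish.
u has inhomogeneous Neumann u'(0) = 2, u'(3) = 2. [u' v]_0^3 = (2)·v(3) − (2)·v(0) = 2·v(3) − 2·v(0). Take V = H^1(0, 3); boundary term becomes part of RHS.
Weak formulation: find u (satisfying any essential BC) such that ∫_0^3 u'(x) v'(x) dx = ∫_0^3 f v dx + 2·v(3) − 2·v(0) for all v ∈ V (Neumann data are natural BCs: they enter the RHS as boundary terms).
Substituting f(x) = 2*x^2 + x - 15/2, the right-hand side is ∫_0^3 (2*x^2 + x - 15/2) v dx + 2·v(3) − 2·v(0).
Compatibility check (pure Neumann): taking v ≡ 1 ∈ V gives 0 = ∫_0^3 f dx + (2) − (2), i.e. ∫_0^3 f dx must equal u'(0) − u'(3) = 0. Indeed ∫_0^3 (2*x^2 + x - 15/2) dx = 0, so the data are compatible. The solution is then unique only up to an additive constant (fix it e.g. by requiring ∫_0^3 u dx = 0).


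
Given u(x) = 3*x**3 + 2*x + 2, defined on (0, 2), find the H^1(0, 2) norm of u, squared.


||u||_{H^1}^2 = 99376/105

The H^1 norm (squared) on an interval (0, L) is
  ||u||_{H^1}^2 = ∫_0^L u(x)^2 dx + ∫_0^L u'(x)^2 dx.
Compute u'(x) = 9*x**2 + 2.
Then u(x)^2 = 9*x**6 + 12*x**4 + 12*x**3 + 4*x**2 + 8*x + 4 and u'(x)^2 = 81*x**4 + 36*x**2 + 4.
Integrate each monomial from 0 to 2 using ∫_0^2 c·x^n dx = c·2^(n+1)/(n+1):
  ∫_0^2 u(x)^2 dx = ∫_0^2 (9*x^6 + 12*x^4 + 12*x^3 + 4*x^2 + 8*x + 4) dx. Term by term:
    ∫_0^2 9*x^6 dx = 1152/7;  ∫_0^2 12*x^4 dx = 384/5;  ∫_0^2 12*x^3 dx = 48;
    ∫_0^2 4*x^2 dx = 32/3;  ∫_0^2 8*x dx = 16;  ∫_0^2 4 dx = 8.
  Sum: 1152/7 + 384/5 + 48 + 32/3 + 16 + 8 = 34024/105.
  ∫_0^2 u'(x)^2 dx = ∫_0^2 (81*x^4 + 36*x^2 + 4) dx. Term by term:
    ∫_0^2 81*x^4 dx = 2592/5;  ∫_0^2 36*x^2 dx = 96;  ∫_0^2 4 dx = 8.
  Sum: 2592/5 + 96 + 8 = 3112/5.
Adding: ||u||_{H^1}^2 = 34024/105 + 3112/5 = 99376/105.


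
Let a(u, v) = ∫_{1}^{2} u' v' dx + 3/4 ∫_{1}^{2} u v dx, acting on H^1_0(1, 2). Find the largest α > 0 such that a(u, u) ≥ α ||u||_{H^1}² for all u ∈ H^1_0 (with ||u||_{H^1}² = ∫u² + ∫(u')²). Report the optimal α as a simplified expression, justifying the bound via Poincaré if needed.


α = (3/4 + π^2)/(1 + π^2)

Coercivity of a(·,·) on H^1_0(1, 2) means a(u, u) ≥ α ||u||_{H^1}² for every u ∈ H^1_0.
The interval has length L = 1, and Poincaré/coercivity depend only on L. Here a(u, u) = ∫(u')² + (3/4)·∫u².
Here 0 < c = 3/4 < 1. The condition a(u,u) ≥ α||u||_{H^1}² reads (1−α)∫(u')² ≥ (α−c)∫u². Any admissible α is ≤ 1 (rapidly oscillating u have ∫u²/∫(u')² → 0), and α = 1 would force 0 ≥ (1−c)∫u², impossible since c < 1; so 1−α > 0. By the sharp Poincaré inequality on H^1_0 of an interval of length L, ∫(u')² ≥ (π/L)²∫u² with equality for the first sine mode sin(π(x−x₀)/L) (x₀ the left endpoint), so the inequality holds for all u iff (1−α)(π/L)² ≥ α − c, i.e. α ≤ ((π/L)² + c)/((π/L)² + 1) = (1 + c(L/π)²)/(1 + (L/π)²). With (π/L)² = π^2 and c = 3/4, the largest admissible constant is α = ((π/L)² + c)/((π/L)² + 1).
Simplifying, α = (3/4 + π^2)/(1 + π^2).


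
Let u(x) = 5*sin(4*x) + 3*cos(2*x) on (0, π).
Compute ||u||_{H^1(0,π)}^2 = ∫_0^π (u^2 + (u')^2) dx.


||u||_{H^1(0,π)}^2 = 235*π

u'(x) = -6*sin(2*x) + 20*cos(4*x).
Expand u² and (u')² and integrate term by term on (0, π), using: for integers n ≥ 1, ∫_0^π sin²(nx) dx = ∫_0^π cos²(nx) dx = π/2; for n ≠ n', ∫_0^π sin(nx)sin(n'x) dx = ∫_0^π cos(nx)cos(n'x) dx = 0; and by product-to-sum, ∫_0^π sin(nx)cos(n'x) dx = ½∫_0^π [sin((n+n')x) + sin((n−n')x)] dx, which is 0 when n+n' is even and 2n/(n²−n'²) when n+n' is odd (it need not vanish on (0, π)).
  u² squared terms: (3)²·∫cos(2x)² dx = 9·π/2 = 9*π/2;  (5)²·∫sin(4x)² dx = 25·π/2 = 25*π/2.
  u² cross terms: 2·(3)·(5)·∫cos(2x)·sin(4x) dx = 30·(0) = 0.
  So ∫_0^π u² dx = 9*π/2 + 25*π/2 + 0 = 17*π.
  (u')² squared terms: (-6)²·∫sin(2x)² dx = 36·π/2 = 18*π;  (20)²·∫cos(4x)² dx = 400·π/2 = 200*π.
  (u')² cross terms: 2·(-6)·(20)·∫sin(2x)·cos(4x) dx = -240·(0) = 0.
  So ∫_0^π (u')² dx = 18*π + 200*π + 0 = 218*π.
||u||_{H^1}^2 = (17*π) + (218*π) = 235*π.


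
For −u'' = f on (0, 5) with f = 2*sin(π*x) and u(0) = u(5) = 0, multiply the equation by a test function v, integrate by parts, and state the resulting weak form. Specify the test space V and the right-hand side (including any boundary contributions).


V = H^1_0(0, 5) (so v(0) = v(5) = 0); weak form: ∫_0^5 u'v' dx = ∫_0^5 (2*sin(π*x)) v dx for all v ∈ V.

Multiply both sides by a test function v and integrate from 0 to 5:
  ∫_0^5 −u''(x) v(x) dx = ∫_0^5 f(x) v(x) dx.
Integrate the LHS by parts once:
  ∫_0^5 −u'' v dx = −[u'(x) v(x)]_0^5 + ∫_0^5 u'(x) v'(x) dx.
Thus ∫_0^5 u'(x) v'(x) dx = ∫_0^5 f(x) v(x) dx + [u'(x) v(x)]_0^5.
Choose V so that boundary terms are either known or forced to vanish.
u is Dirichlet: u(0) = u(5) = 0. Let V = H^1_0(0, 5); then v(0) = v(5) = 0, and [u' v]_0^5 = 0.
Weak formulation: find u (satisfying any essential BC) such that ∫_0^5 u'(x) v'(x) dx = ∫_0^5 f v dx for all v ∈ V.
Substituting f(x) = 2*sin(π*x), the right-hand side is ∫_0^5 (2*sin(π*x)) v dx.


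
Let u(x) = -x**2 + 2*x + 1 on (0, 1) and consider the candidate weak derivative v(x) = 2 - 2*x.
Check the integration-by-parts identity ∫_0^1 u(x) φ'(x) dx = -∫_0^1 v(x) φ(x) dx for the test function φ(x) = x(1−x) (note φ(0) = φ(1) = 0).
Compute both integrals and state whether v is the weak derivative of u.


LHS = -1/6, RHS = -1/6. Yes, v = u' weakly.

u(x) = -x**2 + 2*x + 1, classical derivative u'(x) = 2 - 2*x.
φ(x) = x(1−x), so φ'(x) = 1 - 2*x.
Note φ(0) = φ(1) = 0, so the boundary term u·φ vanishes.
LHS = ∫_0^1 u(x) φ'(x) dx = ∫_0^1 (2*x^3 - 5*x^2 + 1) dx. Term by term:
  ∫_0^1 2*x^3 dx = 1/2;  ∫_0^1 -5*x^2 dx = -5/3;  ∫_0^1 1 dx = 1.
Sum: 1/2 − 5/3 + 1 = -1/6.
So LHS = -1/6.
∫_0^1 v(x) φ(x) dx = ∫_0^1 (2*x^3 - 4*x^2 + 2*x) dx. Term by term:
  ∫_0^1 2*x^3 dx = 1/2;  ∫_0^1 -4*x^2 dx = -4/3;  ∫_0^1 2*x dx = 1.
Sum: 1/2 − 4/3 + 1 = 1/6.
So RHS = -∫_0^1 v(x) φ(x) dx = -1/6.
LHS = RHS, so the identity holds for this test φ.
Moreover u is smooth here and v(x) = u'(x) = 2 - 2*x pointwise, so the identity holds for every test function. Hence v is the weak derivative of u.


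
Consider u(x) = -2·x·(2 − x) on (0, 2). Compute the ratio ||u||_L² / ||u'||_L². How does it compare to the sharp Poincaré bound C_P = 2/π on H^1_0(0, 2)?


||u||_L² / ||u'||_L² = sqrt(10)/5 < C_P = 2/π.

u(x) = -2·x·(2 − x), so u'(x) = 4*x - 4.
u(x) = -2·x·(2 − x) vanishes at x = 0 and x = 2, so u ∈ H^1_0(0, 2). Differentiate via the product rule and integrate the resulting polynomials term by term.
  ∫_0^2 u² dx = ∫_0^2 (4*x^4 - 16*x^3 + 16*x^2) dx. Term by term:
    ∫_0^2 4*x^4 dx = 128/5;  ∫_0^2 -16*x^3 dx = -64;  ∫_0^2 16*x^2 dx = 128/3.
  Sum: 128/5 − 64 + 128/3 = 64/15.
  ∫_0^2 (u')² dx = ∫_0^2 (16*x^2 - 32*x + 16) dx. Term by term:
    ∫_0^2 16*x^2 dx = 128/3;  ∫_0^2 -32*x dx = -64;  ∫_0^2 16 dx = 32.
  Sum: 128/3 − 64 + 32 = 32/3.
∫_0^2 u² dx = 64/15, so ||u||_L² = 8*sqrt(15)/15.
∫_0^2 (u')² dx = 32/3, so ||u'||_L² = 4*sqrt(6)/3.
Ratio ||u||_L² / ||u'||_L² = sqrt(10)/5.
Sharp Poincaré constant on H^1_0(0, 2) is C_P = L/π = 2/π, achieved by sin(π/2·x).
A polynomial bump cannot attain the sharp Poincaré constant (only the first sine eigenfunction does), so the ratio is strictly less than C_P, consistent with ||u||_L² ≤ C_P ||u'||_L².


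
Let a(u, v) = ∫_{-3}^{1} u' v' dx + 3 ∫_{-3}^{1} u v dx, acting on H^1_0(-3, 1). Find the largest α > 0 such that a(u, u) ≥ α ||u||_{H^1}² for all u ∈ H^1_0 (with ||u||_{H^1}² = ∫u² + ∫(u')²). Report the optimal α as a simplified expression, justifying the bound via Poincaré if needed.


α = 1

Coercivity of a(·,·) on H^1_0(-3, 1) means a(u, u) ≥ α ||u||_{H^1}² for every u ∈ H^1_0.
The interval has length L = 4, and Poincaré/coercivity depend only on L. Here a(u, u) = ∫(u')² + (3)·∫u².
Here c = 3 ≥ 1, so a(u,u) = ∫(u')² + c∫u² ≥ ∫(u')² + ∫u² = ||u||_{H^1}², i.e. α = 1 works. No larger α is possible: a(u,u) ≥ α||u||_{H^1}² means (1−α)∫(u')² ≥ (α−c)∫u², and for the modes u_n = sin(nπ(x−x₀)/L) (x₀ the left endpoint) one has ∫u_n²/∫(u_n')² = (L/(nπ))² → 0, so a(u_n,u_n)/||u_n||_{H^1}² → 1. Hence the optimal constant is α = 1.
Therefore α = 1.


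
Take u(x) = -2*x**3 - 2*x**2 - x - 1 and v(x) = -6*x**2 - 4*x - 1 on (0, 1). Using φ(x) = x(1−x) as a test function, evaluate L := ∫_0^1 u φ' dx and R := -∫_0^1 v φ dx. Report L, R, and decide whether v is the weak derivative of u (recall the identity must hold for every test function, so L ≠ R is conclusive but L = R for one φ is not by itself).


LHS = 4/5, RHS = 4/5. Yes, v = u' weakly.

u(x) = -2*x**3 - 2*x**2 - x - 1, classical derivative u'(x) = -6*x**2 - 4*x - 1.
φ(x) = x(1−x), so φ'(x) = 1 - 2*x.
Note φ(0) = φ(1) = 0, so the boundary term u·φ vanishes.
LHS = ∫_0^1 u(x) φ'(x) dx = ∫_0^1 (4*x^4 + 2*x^3 + x - 1) dx. Term by term:
  ∫_0^1 4*x^4 dx = 4/5;  ∫_0^1 2*x^3 dx = 1/2;  ∫_0^1 x dx = 1/2;
  ∫_0^1 -1 dx = -1.
Sum: 4/5 + 1/2 + 1/2 − 1 = 4/5.
So LHS = 4/5.
∫_0^1 v(x) φ(x) dx = ∫_0^1 (6*x^4 - 2*x^3 - 3*x^2 - x) dx. Term by term:
  ∫_0^1 6*x^4 dx = 6/5;  ∫_0^1 -2*x^3 dx = -1/2;  ∫_0^1 -3*x^2 dx = -1;
  ∫_0^1 -x dx = -1/2.
Sum: 6/5 − 1/2 − 1 − 1/2 = -4/5.
So RHS = -∫_0^1 v(x) φ(x) dx = 4/5.
LHS = RHS, so the identity holds for this test φ.
Moreover u is smooth here and v(x) = u'(x) = -6*x**2 - 4*x - 1 pointwise, so the identity holds for every test function. Hence v is the weak derivative of u.


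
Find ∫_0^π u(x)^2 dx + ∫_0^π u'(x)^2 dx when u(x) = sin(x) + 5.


||u||_{H^1(0,π)}^2 = 20 + 26*π

u'(x) = cos(x).
Expand u² and (u')² and integrate term by term on (0, π), using: for integers n ≥ 1, ∫_0^π sin²(nx) dx = ∫_0^π cos²(nx) dx = π/2; for n ≠ n', ∫_0^π sin(nx)sin(n'x) dx = ∫_0^π cos(nx)cos(n'x) dx = 0; and by product-to-sum, ∫_0^π sin(nx)cos(n'x) dx = ½∫_0^π [sin((n+n')x) + sin((n−n')x)] dx, which is 0 when n+n' is even and 2n/(n²−n'²) when n+n' is odd (it need not vanish on (0, π)). For the constant mode: ∫_0^π 1 dx = π, ∫_0^π cos(nx) dx = 0, ∫_0^π sin(nx) dx = (1−(−1)^n)/n.
  u² squared terms: (5)²·∫1 dx = 25·π = 25*π;  (1)²·∫sin(x)² dx = 1·π/2 = π/2.
  u² cross terms: 2·(5)·(1)·∫1·sin(x) dx = 10·(2) = 20.
  So ∫_0^π u² dx = 25*π + π/2 + 20 = 20 + 51*π/2.
  (u')² squared terms: (1)²·∫cos(x)² dx = 1·π/2 = π/2.
  So ∫_0^π (u')² dx = π/2.
||u||_{H^1}^2 = (20 + 51*π/2) + (π/2) = 20 + 26*π.


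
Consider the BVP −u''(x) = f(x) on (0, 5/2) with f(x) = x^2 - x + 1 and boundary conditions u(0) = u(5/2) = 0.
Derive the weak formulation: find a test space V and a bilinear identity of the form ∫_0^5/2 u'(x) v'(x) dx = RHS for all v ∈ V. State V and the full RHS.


V = H^1_0(0, 5/2) (so v(0) = v(5/2) = 0); weak form: ∫_0^5/2 u'v' dx = ∫_0^5/2 (x^2 - x + 1) v dx for all v ∈ V.

Multiply both sides by a test function v and integrate from 0 to 5/2:
  ∫_0^5/2 −u''(x) v(x) dx = ∫_0^5/2 f(x) v(x) dx.
Integrate the LHS by parts once:
  ∫_0^5/2 −u'' v dx = −[u'(x) v(x)]_0^5/2 + ∫_0^5/2 u'(x) v'(x) dx.
Thus ∫_0^5/2 u'(x) v'(x) dx = ∫_0^5/2 f(x) v(x) dx + [u'(x) v(x)]_0^5/2.
Choose V so that boundary terms are either known or forced to vanish.
u is Dirichlet: u(0) = u(5/2) = 0. Let V = H^1_0(0, 5/2); then v(0) = v(5/2) = 0, and [u' v]_0^5/2 = 0.
Weak formulation: find u (satisfying any essential BC) such that ∫_0^5/2 u'(x) v'(x) dx = ∫_0^5/2 f v dx for all v ∈ V.
Substituting f(x) = x^2 - x + 1, the right-hand side is ∫_0^5/2 (x^2 - x + 1) v dx.


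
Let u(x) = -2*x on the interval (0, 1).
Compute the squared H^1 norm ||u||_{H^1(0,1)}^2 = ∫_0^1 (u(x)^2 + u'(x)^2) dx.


||u||_{H^1}^2 = 16/3

The H^1 norm (squared) on an interval (0, L) is
  ||u||_{H^1}^2 = ∫_0^L u(x)^2 dx + ∫_0^L u'(x)^2 dx.
Compute u'(x) = -2.
Then u(x)^2 = 4*x**2 and u'(x)^2 = 4.
Integrate each monomial from 0 to 1 using ∫_0^1 c·x^n dx = c·1^(n+1)/(n+1):
  ∫_0^1 u(x)^2 dx = ∫_0^1 (4*x^2) dx. Term by term:
    ∫_0^1 4*x^2 dx = 4/3.
  ∫_0^1 u'(x)^2 dx = ∫_0^1 (4) dx. Term by term:
    ∫_0^1 4 dx = 4.
Adding: ||u||_{H^1}^2 = 4/3 + 4 = 16/3.


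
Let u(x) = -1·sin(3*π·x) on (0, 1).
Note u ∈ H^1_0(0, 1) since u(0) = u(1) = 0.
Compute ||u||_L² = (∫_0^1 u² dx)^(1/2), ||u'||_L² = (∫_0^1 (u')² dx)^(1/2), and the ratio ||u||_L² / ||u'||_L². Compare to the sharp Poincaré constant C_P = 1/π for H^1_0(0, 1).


||u||_L² / ||u'||_L² = 1/(3*π) < C_P = 1/π.

u(x) = -1·sin(3*π·x), so u'(x) = -3*π*cos(3*π*x).
Writing u(x) = A·sin(kπx/L) with A = -1 and k = 3, use ∫_0^L sin²(kπx/L) dx = L/2 and ∫_0^L cos²(kπx/L) dx = L/2.
u² = 1·sin²(3*π·x) and (u')² = 9*π^2·cos²(3*π·x), and each of sin², cos² integrates to L/2 = 1/2 over (0, 1).
∫_0^1 u² dx = 1/2, so ||u||_L² = sqrt(2)/2.
∫_0^1 (u')² dx = 9*π^2/2, so ||u'||_L² = 3*sqrt(2)*π/2.
Ratio ||u||_L² / ||u'||_L² = 1/(3*π).
Sharp Poincaré constant on H^1_0(0, 1) is C_P = L/π = 1/π, achieved by sin(π·x).
This is the k = 3 harmonic; the ratio L/(kπ) is strictly less than C_P = L/π, consistent with the sharp inequality ||u||_L² ≤ C_P ||u'||_L².


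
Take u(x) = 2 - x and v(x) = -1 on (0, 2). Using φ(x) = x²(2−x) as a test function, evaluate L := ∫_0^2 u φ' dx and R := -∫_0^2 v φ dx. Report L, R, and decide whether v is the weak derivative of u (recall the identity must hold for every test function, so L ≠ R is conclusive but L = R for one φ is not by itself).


LHS = 4/3, RHS = 4/3. Yes, v = u' weakly.

u(x) = 2 - x, classical derivative u'(x) = -1.
φ(x) = x²(2−x), so φ'(x) = x*(4 - 3*x).
Note φ(0) = φ(2) = 0, so the boundary term u·φ vanishes.
LHS = ∫_0^2 u(x) φ'(x) dx = ∫_0^2 (3*x^3 - 10*x^2 + 8*x) dx. Term by term:
  ∫_0^2 3*x^3 dx = 12;  ∫_0^2 -10*x^2 dx = -80/3;  ∫_0^2 8*x dx = 16.
Sum: 12 − 80/3 + 16 = 4/3.
So LHS = 4/3.
∫_0^2 v(x) φ(x) dx = ∫_0^2 (x^3 - 2*x^2) dx. Term by term:
  ∫_0^2 x^3 dx = 4;  ∫_0^2 -2*x^2 dx = -16/3.
Sum: 4 − 16/3 = -4/3.
So RHS = -∫_0^2 v(x) φ(x) dx = 4/3.
LHS = RHS, so the identity holds for this test φ.
Moreover u is smooth here and v(x) = u'(x) = -1 pointwise, so the identity holds for every test function. Hence v is the weak derivative of u.


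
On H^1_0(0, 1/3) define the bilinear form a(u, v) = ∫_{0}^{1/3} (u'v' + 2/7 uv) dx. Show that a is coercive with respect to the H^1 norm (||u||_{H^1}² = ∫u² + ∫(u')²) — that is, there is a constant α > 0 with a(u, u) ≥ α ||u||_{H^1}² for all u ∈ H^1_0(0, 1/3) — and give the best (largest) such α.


α = (2 + 63*π^2)/(7*(1 + 9*π^2))

Coercivity of a(·,·) on H^1_0(0, 1/3) means a(u, u) ≥ α ||u||_{H^1}² for every u ∈ H^1_0.
The interval has length L = 1/3, and Poincaré/coercivity depend only on L. Here a(u, u) = ∫(u')² + (2/7)·∫u².
Here 0 < c = 2/7 < 1. The condition a(u,u) ≥ α||u||_{H^1}² reads (1−α)∫(u')² ≥ (α−c)∫u². Any admissible α is ≤ 1 (rapidly oscillating u have ∫u²/∫(u')² → 0), and α = 1 would force 0 ≥ (1−c)∫u², impossible since c < 1; so 1−α > 0. By the sharp Poincaré inequality on H^1_0 of an interval of length L, ∫(u')² ≥ (π/L)²∫u² with equality for the first sine mode sin(π(x−x₀)/L) (x₀ the left endpoint), so the inequality holds for all u iff (1−α)(π/L)² ≥ α − c, i.e. α ≤ ((π/L)² + c)/((π/L)² + 1) = (1 + c(L/π)²)/(1 + (L/π)²). With (π/L)² = 9*π^2 and c = 2/7, the largest admissible constant is α = ((π/L)² + c)/((π/L)² + 1).
Simplifying, α = (2 + 63*π^2)/(7*(1 + 9*π^2)).


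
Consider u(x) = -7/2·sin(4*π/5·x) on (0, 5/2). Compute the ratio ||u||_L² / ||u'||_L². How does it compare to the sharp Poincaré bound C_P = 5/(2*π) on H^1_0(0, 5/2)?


||u||_L² / ||u'||_L² = 5/(4*π) < C_P = 5/(2*π).

u(x) = -7/2·sin(4*π/5·x), so u'(x) = -14*π*cos(4*π*x/5)/5.
Writing u(x) = A·sin(kπx/L) with A = -7/2 and k = 2, use ∫_0^L sin²(kπx/L) dx = L/2 and ∫_0^L cos²(kπx/L) dx = L/2.
u² = 49/4·sin²(4*π/5·x) and (u')² = 196*π^2/25·cos²(4*π/5·x), and each of sin², cos² integrates to L/2 = 5/4 over (0, 5/2).
∫_0^5/2 u² dx = 245/16, so ||u||_L² = 7*sqrt(5)/4.
∫_0^5/2 (u')² dx = 49*π^2/5, so ||u'||_L² = 7*sqrt(5)*π/5.
Ratio ||u||_L² / ||u'||_L² = 5/(4*π).
Sharp Poincaré constant on H^1_0(0, 5/2) is C_P = L/π = 5/(2*π), achieved by sin(2*π/5·x).
This is the k = 2 harmonic; the ratio L/(kπ) is strictly less than C_P = L/π, consistent with the sharp inequality ||u||_L² ≤ C_P ||u'||_L².


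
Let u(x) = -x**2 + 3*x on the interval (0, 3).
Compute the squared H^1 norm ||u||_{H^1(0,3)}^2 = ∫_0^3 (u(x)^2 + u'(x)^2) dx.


||u||_{H^1}^2 = 171/10

The H^1 norm (squared) on an interval (0, L) is
  ||u||_{H^1}^2 = ∫_0^L u(x)^2 dx + ∫_0^L u'(x)^2 dx.
Compute u'(x) = 3 - 2*x.
Then u(x)^2 = x**4 - 6*x**3 + 9*x**2 and u'(x)^2 = 4*x**2 - 12*x + 9.
Integrate each monomial from 0 to 3 using ∫_0^3 c·x^n dx = c·3^(n+1)/(n+1):
  ∫_0^3 u(x)^2 dx = ∫_0^3 (x^4 - 6*x^3 + 9*x^2) dx. Term by term:
    ∫_0^3 x^4 dx = 243/5;  ∫_0^3 -6*x^3 dx = -243/2;  ∫_0^3 9*x^2 dx = 81.
  Sum: 243/5 − 243/2 + 81 = 81/10.
  ∫_0^3 u'(x)^2 dx = ∫_0^3 (4*x^2 - 12*x + 9) dx. Term by term:
    ∫_0^3 4*x^2 dx = 36;  ∫_0^3 -12*x dx = -54;  ∫_0^3 9 dx = 27.
  Sum: 36 − 54 + 27 = 9.
Adding: ||u||_{H^1}^2 = 81/10 + 9 = 171/10.


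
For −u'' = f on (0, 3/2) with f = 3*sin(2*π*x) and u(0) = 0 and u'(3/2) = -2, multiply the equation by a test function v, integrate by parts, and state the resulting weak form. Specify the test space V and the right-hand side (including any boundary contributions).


V = {v ∈ H^1(0, 3/2) : v(0) = 0} (test functions vanish at x = 0 where u is specified); weak form: ∫_0^3/2 u'v' dx = ∫_0^3/2 (3*sin(2*π*x)) v dx − 2·v(3/2) for all v ∈ V.

Multiply both sides by a test function v and integrate from 0 to 3/2:
  ∫_0^3/2 −u''(x) v(x) dx = ∫_0^3/2 f(x) v(x) dx.
Integrate the LHS by parts once:
  ∫_0^3/2 −u'' v dx = −[u'(x) v(x)]_0^3/2 + ∫_0^3/2 u'(x) v'(x) dx.
Thus ∫_0^3/2 u'(x) v'(x) dx = ∫_0^3/2 f(x) v(x) dx + [u'(x) v(x)]_0^3/2.
Choose V so that boundary terms are either known or forced to vanish.
Mixed BC: u(0) = 0 (Dirichlet) and u'(3/2) = -2 (Neumann). Define V = {v ∈ H^1(0, 3/2) : v(0) = 0}. Then [u' v]_0^3/2 = u'(3/2)·v(3/2) − u'(0)·0 = − 2·v(3/2).
Weak formulation: find u (satisfying any essential BC) such that ∫_0^3/2 u'(x) v'(x) dx = ∫_0^3/2 f v dx − 2·v(3/2) for all v ∈ V (Dirichlet at 0 absorbed into V; Neumann datum at x = 3/2 contributes the boundary term).
Substituting f(x) = 3*sin(2*π*x), the right-hand side is ∫_0^3/2 (3*sin(2*π*x)) v dx − 2·v(3/2).


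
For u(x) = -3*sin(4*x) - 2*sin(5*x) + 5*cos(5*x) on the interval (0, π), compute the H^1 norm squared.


||u||_{H^1(0,π)}^2 = 2080/3 + 907*π/2

u'(x) = -25*sin(5*x) - 12*cos(4*x) - 10*cos(5*x).
Expand u² and (u')² and integrate term by term on (0, π), using: for integers n ≥ 1, ∫_0^π sin²(nx) dx = ∫_0^π cos²(nx) dx = π/2; for n ≠ n', ∫_0^π sin(nx)sin(n'x) dx = ∫_0^π cos(nx)cos(n'x) dx = 0; and by product-to-sum, ∫_0^π sin(nx)cos(n'x) dx = ½∫_0^π [sin((n+n')x) + sin((n−n')x)] dx, which is 0 when n+n' is even and 2n/(n²−n'²) when n+n' is odd (it need not vanish on (0, π)).
  u² squared terms: (-3)²·∫sin(4x)² dx = 9·π/2 = 9*π/2;  (-2)²·∫sin(5x)² dx = 4·π/2 = 2*π;  (5)²·∫cos(5x)² dx = 25·π/2 = 25*π/2.
  u² cross terms: 2·(-3)·(-2)·∫sin(4x)·sin(5x) dx = 12·(0) = 0;  2·(-3)·(5)·∫sin(4x)·cos(5x) dx = -30·(-8/9) = 80/3;  2·(-2)·(5)·∫sin(5x)·cos(5x) dx = -20·(0) = 0.
  So ∫_0^π u² dx = 9*π/2 + 2*π + 25*π/2 + 0 + 80/3 + 0 = 80/3 + 19*π.
  (u')² squared terms: (-25)²·∫sin(5x)² dx = 625·π/2 = 625*π/2;  (-12)²·∫cos(4x)² dx = 144·π/2 = 72*π;  (-10)²·∫cos(5x)² dx = 100·π/2 = 50*π.
  (u')² cross terms: 2·(-25)·(-12)·∫sin(5x)·cos(4x) dx = 600·(10/9) = 2000/3;  2·(-25)·(-10)·∫sin(5x)·cos(5x) dx = 500·(0) = 0;  2·(-12)·(-10)·∫cos(4x)·cos(5x) dx = 240·(0) = 0.
  So ∫_0^π (u')² dx = 625*π/2 + 72*π + 50*π + 2000/3 + 0 + 0 = 2000/3 + 869*π/2.
||u||_{H^1}^2 = (80/3 + 19*π) + (2000/3 + 869*π/2) = 2080/3 + 907*π/2.


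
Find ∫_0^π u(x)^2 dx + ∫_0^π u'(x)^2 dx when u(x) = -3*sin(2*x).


||u||_{H^1(0,π)}^2 = 45*π/2

u'(x) = -6*cos(2*x).
Expand u² and (u')² and integrate term by term on (0, π), using: for integers n ≥ 1, ∫_0^π sin²(nx) dx = ∫_0^π cos²(nx) dx = π/2; for n ≠ n', ∫_0^π sin(nx)sin(n'x) dx = ∫_0^π cos(nx)cos(n'x) dx = 0; and by product-to-sum, ∫_0^π sin(nx)cos(n'x) dx = ½∫_0^π [sin((n+n')x) + sin((n−n')x)] dx, which is 0 when n+n' is even and 2n/(n²−n'²) when n+n' is odd (it need not vanish on (0, π)).
  u² squared terms: (-3)²·∫sin(2x)² dx = 9·π/2 = 9*π/2.
  So ∫_0^π u² dx = 9*π/2.
  (u')² squared terms: (-6)²·∫cos(2x)² dx = 36·π/2 = 18*π.
  So ∫_0^π (u')² dx = 18*π.
||u||_{H^1}^2 = (9*π/2) + (18*π) = 45*π/2.


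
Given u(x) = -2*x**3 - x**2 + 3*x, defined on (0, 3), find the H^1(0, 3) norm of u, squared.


||u||_{H^1}^2 = 43137/14

The H^1 norm (squared) on an interval (0, L) is
  ||u||_{H^1}^2 = ∫_0^L u(x)^2 dx + ∫_0^L u'(x)^2 dx.
Compute u'(x) = -6*x**2 - 2*x + 3.
Then u(x)^2 = 4*x**6 + 4*x**5 - 11*x**4 - 6*x**3 + 9*x**2 and u'(x)^2 = 36*x**4 + 24*x**3 - 32*x**2 - 12*x + 9.
Integrate each monomial from 0 to 3 using ∫_0^3 c·x^n dx = c·3^(n+1)/(n+1):
  ∫_0^3 u(x)^2 dx = ∫_0^3 (4*x^6 + 4*x^5 - 11*x^4 - 6*x^3 + 9*x^2) dx. Term by term:
    ∫_0^3 4*x^6 dx = 8748/7;  ∫_0^3 4*x^5 dx = 486;  ∫_0^3 -11*x^4 dx = -2673/5;
    ∫_0^3 -6*x^3 dx = -243/2;  ∫_0^3 9*x^2 dx = 81.
  Sum: 8748/7 + 486 − 2673/5 − 243/2 + 81 = 81243/70.
  ∫_0^3 u'(x)^2 dx = ∫_0^3 (36*x^4 + 24*x^3 - 32*x^2 - 12*x + 9) dx. Term by term:
    ∫_0^3 36*x^4 dx = 8748/5;  ∫_0^3 24*x^3 dx = 486;  ∫_0^3 -32*x^2 dx = -288;
    ∫_0^3 -12*x dx = -54;  ∫_0^3 9 dx = 27.
  Sum: 8748/5 + 486 − 288 − 54 + 27 = 9603/5.
Adding: ||u||_{H^1}^2 = 81243/70 + 9603/5 = 43137/14.


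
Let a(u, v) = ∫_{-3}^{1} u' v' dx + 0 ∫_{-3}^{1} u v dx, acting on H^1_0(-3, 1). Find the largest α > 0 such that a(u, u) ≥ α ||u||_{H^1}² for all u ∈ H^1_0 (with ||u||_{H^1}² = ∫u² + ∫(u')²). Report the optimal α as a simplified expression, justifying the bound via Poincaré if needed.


α = π^2/(π^2 + 16)

Coercivity of a(·,·) on H^1_0(-3, 1) means a(u, u) ≥ α ||u||_{H^1}² for every u ∈ H^1_0.
The interval has length L = 4, and Poincaré/coercivity depend only on L. Here a(u, u) = ∫(u')² + (0)·∫u².
Here c = 0, so a(u,u) = ∫(u')² alone. The condition a(u,u) ≥ α||u||_{H^1}² reads (1−α)∫(u')² ≥ (α−c)∫u². Any admissible α is ≤ 1 (rapidly oscillating u have ∫u²/∫(u')² → 0), and α = 1 would force 0 ≥ (1−c)∫u², impossible since c < 1; so 1−α > 0. By the sharp Poincaré inequality on H^1_0 of an interval of length L, ∫(u')² ≥ (π/L)²∫u² with equality for the first sine mode sin(π(x−x₀)/L) (x₀ the left endpoint), so the inequality holds for all u iff (1−α)(π/L)² ≥ α − c, i.e. α ≤ ((π/L)² + c)/((π/L)² + 1) = (1 + c(L/π)²)/(1 + (L/π)²). (Direct route, valid since c ≤ 0: Poincaré gives c∫u² ≥ c(L/π)²∫(u')², so a(u,u) ≥ (1 + c(L/π)²)∫(u')², while ||u||_{H^1}² ≤ (1 + (L/π)²)∫(u')²; dividing yields the same α.) With (π/L)² = π^2/16 and c = 0, the largest admissible constant is α = ((π/L)² + c)/((π/L)² + 1).
Simplifying, α = π^2/(π^2 + 16).
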